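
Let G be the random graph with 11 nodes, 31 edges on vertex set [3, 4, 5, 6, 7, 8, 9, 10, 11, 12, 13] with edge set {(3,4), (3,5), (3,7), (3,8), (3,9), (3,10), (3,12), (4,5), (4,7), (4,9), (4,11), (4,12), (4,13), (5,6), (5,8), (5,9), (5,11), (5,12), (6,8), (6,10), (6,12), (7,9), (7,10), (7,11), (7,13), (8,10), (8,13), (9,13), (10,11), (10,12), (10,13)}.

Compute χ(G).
χ(G) = 4

Clique number ω(G) = 4 (lower bound: χ ≥ ω).
The clique on [3, 4, 5, 9] has size 4, forcing χ ≥ 4, and the coloring below uses 4 colors, so χ(G) = 4.
A valid 4-coloring: color 1: [4, 10]; color 2: [5, 7]; color 3: [3, 6, 11, 13]; color 4: [8, 9, 12].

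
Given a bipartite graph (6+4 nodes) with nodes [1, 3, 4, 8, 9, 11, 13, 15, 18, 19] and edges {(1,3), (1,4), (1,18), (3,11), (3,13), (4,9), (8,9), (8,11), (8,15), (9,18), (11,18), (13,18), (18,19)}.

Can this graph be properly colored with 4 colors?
A valid 4-coloring: color 1: [3, 4, 8, 18]; color 2: [1, 9, 11, 13, 15, 19].
(χ(G) = 2 ≤ 4.)

Yes, G is 4-colorable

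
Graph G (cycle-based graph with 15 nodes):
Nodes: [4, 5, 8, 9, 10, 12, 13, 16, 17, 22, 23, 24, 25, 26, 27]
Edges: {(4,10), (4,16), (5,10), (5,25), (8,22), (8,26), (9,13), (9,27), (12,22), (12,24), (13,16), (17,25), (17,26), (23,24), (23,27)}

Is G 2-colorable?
Odd cycle [9, 27, 23, 24, 12, 22, 8, 26, 17, 25, 5, 10, 4, 16, 13] needs 3 colors (χ ≥ 3).
Hence χ(G) ≥ 3 > 2, so no proper 2-coloring exists.

No, G is not 2-colorable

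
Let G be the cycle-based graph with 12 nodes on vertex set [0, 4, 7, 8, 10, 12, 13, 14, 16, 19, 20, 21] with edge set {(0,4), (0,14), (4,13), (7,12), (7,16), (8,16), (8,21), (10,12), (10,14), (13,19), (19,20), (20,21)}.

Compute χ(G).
χ(G) = 2

Clique number ω(G) = 2 (lower bound: χ ≥ ω).
The graph is bipartite (no odd cycle), so 2 colors suffice: χ(G) = 2.
A valid 2-coloring: color 1: [4, 12, 14, 16, 19, 21]; color 2: [0, 7, 8, 10, 13, 20].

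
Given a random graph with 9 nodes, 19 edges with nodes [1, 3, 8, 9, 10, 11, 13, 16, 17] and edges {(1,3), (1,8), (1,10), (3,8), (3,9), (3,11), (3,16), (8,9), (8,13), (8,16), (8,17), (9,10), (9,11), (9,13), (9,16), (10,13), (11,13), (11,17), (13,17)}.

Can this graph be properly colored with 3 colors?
No, G is not 3-colorable

The clique on vertices [3, 8, 9, 16] has size 4 > 3, so it alone needs 4 colors.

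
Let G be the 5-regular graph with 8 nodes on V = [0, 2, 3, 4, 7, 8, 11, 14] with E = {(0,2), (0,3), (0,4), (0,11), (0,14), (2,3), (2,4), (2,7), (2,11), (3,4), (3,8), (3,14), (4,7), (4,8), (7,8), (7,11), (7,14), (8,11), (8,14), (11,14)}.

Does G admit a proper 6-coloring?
A valid 6-coloring: color 1: [3, 11]; color 2: [0, 7]; color 3: [4, 14]; color 4: [2, 8].
(χ(G) = 4 ≤ 6.)

Yes, G is 6-colorable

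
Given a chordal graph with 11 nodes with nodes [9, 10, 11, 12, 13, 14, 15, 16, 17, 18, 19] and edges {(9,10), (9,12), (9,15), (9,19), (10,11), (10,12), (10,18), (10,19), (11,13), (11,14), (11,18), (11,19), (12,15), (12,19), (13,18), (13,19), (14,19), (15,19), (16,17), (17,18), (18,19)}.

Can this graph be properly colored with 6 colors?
Yes, G is 6-colorable

A valid 6-coloring: color 1: [17, 19]; color 2: [10, 13, 14, 15, 16]; color 3: [9, 18]; color 4: [11, 12].
(χ(G) = 4 ≤ 6.)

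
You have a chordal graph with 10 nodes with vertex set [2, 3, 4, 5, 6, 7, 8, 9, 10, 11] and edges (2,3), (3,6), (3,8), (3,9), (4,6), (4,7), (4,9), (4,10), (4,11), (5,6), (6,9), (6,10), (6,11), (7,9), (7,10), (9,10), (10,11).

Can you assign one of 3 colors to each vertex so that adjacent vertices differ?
The clique on vertices [4, 6, 9, 10] has size 4 > 3, so it alone needs 4 colors.

No, G is not 3-colorable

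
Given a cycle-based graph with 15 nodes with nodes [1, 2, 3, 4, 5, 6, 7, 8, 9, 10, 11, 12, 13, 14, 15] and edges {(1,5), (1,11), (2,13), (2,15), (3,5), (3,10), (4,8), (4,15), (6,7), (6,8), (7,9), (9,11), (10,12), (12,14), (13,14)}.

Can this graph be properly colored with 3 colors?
A valid 3-coloring: color 1: [5, 7, 8, 10, 11, 13, 15]; color 2: [1, 2, 3, 4, 6, 9, 14]; color 3: [12].
(χ(G) = 3 ≤ 3.)

Yes, G is 3-colorable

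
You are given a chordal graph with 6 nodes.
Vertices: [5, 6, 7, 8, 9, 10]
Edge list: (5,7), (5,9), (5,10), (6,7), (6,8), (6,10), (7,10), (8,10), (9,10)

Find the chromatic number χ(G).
χ(G) = 3

Clique number ω(G) = 3 (lower bound: χ ≥ ω).
The clique on [6, 8, 10] has size 3, forcing χ ≥ 3, and the coloring below uses 3 colors, so χ(G) = 3.
A valid 3-coloring: color 1: [10]; color 2: [5, 6]; color 3: [7, 8, 9].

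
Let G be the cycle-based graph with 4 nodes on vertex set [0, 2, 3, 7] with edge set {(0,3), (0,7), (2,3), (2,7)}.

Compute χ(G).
Clique number ω(G) = 2 (lower bound: χ ≥ ω).
The graph is bipartite (no odd cycle), so 2 colors suffice: χ(G) = 2.
A valid 2-coloring: color 1: [0, 2]; color 2: [3, 7].

χ(G) = 2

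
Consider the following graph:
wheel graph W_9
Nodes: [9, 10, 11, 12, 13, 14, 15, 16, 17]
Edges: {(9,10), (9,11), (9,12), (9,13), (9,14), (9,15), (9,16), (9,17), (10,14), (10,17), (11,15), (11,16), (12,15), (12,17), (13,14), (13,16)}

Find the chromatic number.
Clique number ω(G) = 3 (lower bound: χ ≥ ω).
The clique on [9, 10, 17] has size 3, forcing χ ≥ 3, and the coloring below uses 3 colors, so χ(G) = 3.
A valid 3-coloring: color 1: [9]; color 2: [10, 11, 12, 13]; color 3: [14, 15, 16, 17].

χ(G) = 3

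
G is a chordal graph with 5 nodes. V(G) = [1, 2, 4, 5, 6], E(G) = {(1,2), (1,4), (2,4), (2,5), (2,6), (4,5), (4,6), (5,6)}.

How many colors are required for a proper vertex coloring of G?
χ(G) = 4

Clique number ω(G) = 4 (lower bound: χ ≥ ω).
The clique on [2, 4, 5, 6] has size 4, forcing χ ≥ 4, and the coloring below uses 4 colors, so χ(G) = 4.
A valid 4-coloring: color 1: [4]; color 2: [2]; color 3: [1, 6]; color 4: [5].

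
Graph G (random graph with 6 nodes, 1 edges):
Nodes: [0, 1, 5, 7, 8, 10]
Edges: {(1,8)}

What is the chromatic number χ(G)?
χ(G) = 2

Clique number ω(G) = 2 (lower bound: χ ≥ ω).
The graph is bipartite (no odd cycle), so 2 colors suffice: χ(G) = 2.
A valid 2-coloring: color 1: [0, 5, 7, 8, 10]; color 2: [1].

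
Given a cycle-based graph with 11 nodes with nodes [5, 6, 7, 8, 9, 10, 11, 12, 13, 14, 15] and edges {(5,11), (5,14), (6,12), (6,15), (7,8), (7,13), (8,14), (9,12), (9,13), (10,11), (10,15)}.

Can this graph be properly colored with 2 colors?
No, G is not 2-colorable

Odd cycle [10, 15, 6, 12, 9, 13, 7, 8, 14, 5, 11] needs 3 colors (χ ≥ 3).
Hence χ(G) ≥ 3 > 2, so no proper 2-coloring exists.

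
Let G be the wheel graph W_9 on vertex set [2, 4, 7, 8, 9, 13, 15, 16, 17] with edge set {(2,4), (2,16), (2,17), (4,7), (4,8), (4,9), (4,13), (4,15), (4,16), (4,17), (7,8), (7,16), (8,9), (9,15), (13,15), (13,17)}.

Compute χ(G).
Clique number ω(G) = 3 (lower bound: χ ≥ ω).
The clique on [2, 4, 16] has size 3, forcing χ ≥ 3, and the coloring below uses 3 colors, so χ(G) = 3.
A valid 3-coloring: color 1: [4]; color 2: [2, 7, 9, 13]; color 3: [8, 15, 16, 17].

χ(G) = 3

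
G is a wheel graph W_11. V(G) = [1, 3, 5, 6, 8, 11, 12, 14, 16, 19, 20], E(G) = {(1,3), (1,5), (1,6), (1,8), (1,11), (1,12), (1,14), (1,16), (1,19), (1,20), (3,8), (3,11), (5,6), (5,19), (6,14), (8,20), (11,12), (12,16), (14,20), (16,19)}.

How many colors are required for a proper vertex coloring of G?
χ(G) = 3

Clique number ω(G) = 3 (lower bound: χ ≥ ω).
The clique on [1, 3, 8] has size 3, forcing χ ≥ 3, and the coloring below uses 3 colors, so χ(G) = 3.
A valid 3-coloring: color 1: [1]; color 2: [5, 8, 11, 14, 16]; color 3: [3, 6, 12, 19, 20].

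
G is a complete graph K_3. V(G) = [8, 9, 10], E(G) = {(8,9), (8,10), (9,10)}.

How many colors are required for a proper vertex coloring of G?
χ(G) = 3

Clique number ω(G) = 3 (lower bound: χ ≥ ω).
The clique on [8, 9, 10] has size 3, forcing χ ≥ 3, and the coloring below uses 3 colors, so χ(G) = 3.
A valid 3-coloring: color 1: [8]; color 2: [9]; color 3: [10].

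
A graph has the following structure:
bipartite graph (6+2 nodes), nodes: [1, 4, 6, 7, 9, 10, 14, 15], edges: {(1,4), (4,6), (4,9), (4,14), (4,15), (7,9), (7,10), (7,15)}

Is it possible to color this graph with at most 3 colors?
Yes, G is 3-colorable

A valid 3-coloring: color 1: [4, 7]; color 2: [1, 6, 9, 10, 14, 15].
(χ(G) = 2 ≤ 3.)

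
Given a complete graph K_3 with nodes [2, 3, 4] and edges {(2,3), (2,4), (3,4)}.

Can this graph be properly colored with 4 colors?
Yes, G is 4-colorable

A valid 4-coloring: color 1: [4]; color 2: [3]; color 3: [2].
(χ(G) = 3 ≤ 4.)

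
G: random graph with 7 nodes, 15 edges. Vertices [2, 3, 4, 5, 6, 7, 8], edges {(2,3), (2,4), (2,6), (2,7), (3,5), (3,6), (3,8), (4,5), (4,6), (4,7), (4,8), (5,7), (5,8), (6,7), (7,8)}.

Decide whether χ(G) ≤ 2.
The clique on vertices [4, 5, 7, 8] has size 4 > 2, so it alone needs 4 colors.

No, G is not 2-colorable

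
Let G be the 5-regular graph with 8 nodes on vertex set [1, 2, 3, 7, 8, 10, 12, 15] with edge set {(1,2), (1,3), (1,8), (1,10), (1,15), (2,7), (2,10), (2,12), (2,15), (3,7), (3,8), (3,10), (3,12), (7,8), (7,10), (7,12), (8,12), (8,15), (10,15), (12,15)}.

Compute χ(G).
Clique number ω(G) = 4 (lower bound: χ ≥ ω).
The clique on [1, 2, 10, 15] has size 4, forcing χ ≥ 4, and the coloring below uses 4 colors, so χ(G) = 4.
A valid 4-coloring: color 1: [2, 8]; color 2: [3, 15]; color 3: [1, 7]; color 4: [10, 12].

χ(G) = 4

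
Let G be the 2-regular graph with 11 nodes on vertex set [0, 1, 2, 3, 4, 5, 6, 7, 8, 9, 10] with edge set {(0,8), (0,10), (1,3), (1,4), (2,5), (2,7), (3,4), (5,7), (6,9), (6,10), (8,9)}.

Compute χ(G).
Clique number ω(G) = 3 (lower bound: χ ≥ ω).
The clique on [1, 3, 4] has size 3, forcing χ ≥ 3, and the coloring below uses 3 colors, so χ(G) = 3.
A valid 3-coloring: color 1: [0, 2, 3, 9]; color 2: [1, 7, 8, 10]; color 3: [4, 5, 6].

χ(G) = 3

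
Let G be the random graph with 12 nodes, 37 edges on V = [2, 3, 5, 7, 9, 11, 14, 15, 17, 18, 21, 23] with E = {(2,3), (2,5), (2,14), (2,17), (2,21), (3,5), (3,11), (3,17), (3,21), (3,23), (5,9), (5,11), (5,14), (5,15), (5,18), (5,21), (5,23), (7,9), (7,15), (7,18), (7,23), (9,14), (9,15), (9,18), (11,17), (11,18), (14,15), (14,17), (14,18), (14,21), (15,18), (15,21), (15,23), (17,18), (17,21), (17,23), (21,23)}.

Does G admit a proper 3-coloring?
No, G is not 3-colorable

The clique on vertices [5, 9, 14, 15, 18] has size 5 > 3, so it alone needs 5 colors.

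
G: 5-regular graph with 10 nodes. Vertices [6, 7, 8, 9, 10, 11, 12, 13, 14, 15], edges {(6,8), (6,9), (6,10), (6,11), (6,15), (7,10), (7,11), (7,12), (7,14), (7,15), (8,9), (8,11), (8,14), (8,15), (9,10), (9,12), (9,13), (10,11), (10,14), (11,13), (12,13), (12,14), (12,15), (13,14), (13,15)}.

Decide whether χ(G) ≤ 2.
The clique on vertices [6, 8, 9] has size 3 > 2, so it alone needs 3 colors.

No, G is not 2-colorable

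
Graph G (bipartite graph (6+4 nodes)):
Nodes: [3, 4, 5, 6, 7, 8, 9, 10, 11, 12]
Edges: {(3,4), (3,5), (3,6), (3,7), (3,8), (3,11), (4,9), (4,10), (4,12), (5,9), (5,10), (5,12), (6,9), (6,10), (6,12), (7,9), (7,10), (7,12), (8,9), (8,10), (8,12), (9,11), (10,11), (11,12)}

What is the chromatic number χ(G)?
χ(G) = 2

Clique number ω(G) = 2 (lower bound: χ ≥ ω).
The graph is bipartite (no odd cycle), so 2 colors suffice: χ(G) = 2.
A valid 2-coloring: color 1: [3, 9, 10, 12]; color 2: [4, 5, 6, 7, 8, 11].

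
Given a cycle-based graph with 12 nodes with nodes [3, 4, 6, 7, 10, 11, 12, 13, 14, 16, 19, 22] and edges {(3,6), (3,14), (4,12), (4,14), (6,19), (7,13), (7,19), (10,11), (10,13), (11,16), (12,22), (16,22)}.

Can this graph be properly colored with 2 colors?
Yes, G is 2-colorable

A valid 2-coloring: color 1: [6, 7, 10, 12, 14, 16]; color 2: [3, 4, 11, 13, 19, 22].
(χ(G) = 2 ≤ 2.)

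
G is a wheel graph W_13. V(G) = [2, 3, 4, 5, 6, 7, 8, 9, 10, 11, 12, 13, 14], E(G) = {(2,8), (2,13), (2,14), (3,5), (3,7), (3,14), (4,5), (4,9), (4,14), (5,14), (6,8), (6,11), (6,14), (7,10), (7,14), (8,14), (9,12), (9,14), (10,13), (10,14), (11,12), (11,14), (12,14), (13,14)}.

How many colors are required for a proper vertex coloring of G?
Clique number ω(G) = 3 (lower bound: χ ≥ ω).
The clique on [2, 8, 14] has size 3, forcing χ ≥ 3, and the coloring below uses 3 colors, so χ(G) = 3.
A valid 3-coloring: color 1: [14]; color 2: [5, 7, 8, 9, 11, 13]; color 3: [2, 3, 4, 6, 10, 12].

χ(G) = 3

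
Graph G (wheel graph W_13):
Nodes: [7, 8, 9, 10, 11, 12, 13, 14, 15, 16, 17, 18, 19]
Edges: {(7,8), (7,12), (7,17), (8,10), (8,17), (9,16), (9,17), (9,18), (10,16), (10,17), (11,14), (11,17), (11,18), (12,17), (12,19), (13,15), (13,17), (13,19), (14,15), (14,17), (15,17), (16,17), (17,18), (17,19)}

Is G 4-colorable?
Yes, G is 4-colorable

A valid 4-coloring: color 1: [17]; color 2: [8, 12, 13, 14, 16, 18]; color 3: [7, 9, 10, 11, 15, 19].
(χ(G) = 3 ≤ 4.)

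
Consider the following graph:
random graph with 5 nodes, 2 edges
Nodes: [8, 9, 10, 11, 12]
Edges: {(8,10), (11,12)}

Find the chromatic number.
Clique number ω(G) = 2 (lower bound: χ ≥ ω).
The graph is bipartite (no odd cycle), so 2 colors suffice: χ(G) = 2.
A valid 2-coloring: color 1: [9, 10, 11]; color 2: [8, 12].

χ(G) = 2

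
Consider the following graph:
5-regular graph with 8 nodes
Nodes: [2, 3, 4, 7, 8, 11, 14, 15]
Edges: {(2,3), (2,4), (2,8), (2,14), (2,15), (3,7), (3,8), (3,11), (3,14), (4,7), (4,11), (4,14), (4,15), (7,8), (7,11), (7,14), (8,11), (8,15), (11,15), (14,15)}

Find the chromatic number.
Clique number ω(G) = 4 (lower bound: χ ≥ ω).
The clique on [2, 4, 14, 15] has size 4, forcing χ ≥ 4, and the coloring below uses 4 colors, so χ(G) = 4.
A valid 4-coloring: color 1: [7, 15]; color 2: [3, 4]; color 3: [2, 11]; color 4: [8, 14].

χ(G) = 4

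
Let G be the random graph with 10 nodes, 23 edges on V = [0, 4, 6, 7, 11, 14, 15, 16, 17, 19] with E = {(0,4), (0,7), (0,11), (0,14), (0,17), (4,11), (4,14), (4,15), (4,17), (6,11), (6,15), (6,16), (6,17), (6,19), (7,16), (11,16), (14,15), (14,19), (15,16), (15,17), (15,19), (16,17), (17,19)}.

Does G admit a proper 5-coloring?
A valid 5-coloring: color 1: [7, 11, 14, 17]; color 2: [0, 15]; color 3: [4, 16, 19]; color 4: [6].
(χ(G) = 4 ≤ 5.)

Yes, G is 5-colorable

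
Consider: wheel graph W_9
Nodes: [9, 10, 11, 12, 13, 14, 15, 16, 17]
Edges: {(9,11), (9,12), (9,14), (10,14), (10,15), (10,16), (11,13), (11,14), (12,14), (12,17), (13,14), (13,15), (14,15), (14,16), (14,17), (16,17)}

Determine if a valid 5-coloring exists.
A valid 5-coloring: color 1: [14]; color 2: [11, 12, 15, 16]; color 3: [9, 10, 13, 17].
(χ(G) = 3 ≤ 5.)

Yes, G is 5-colorable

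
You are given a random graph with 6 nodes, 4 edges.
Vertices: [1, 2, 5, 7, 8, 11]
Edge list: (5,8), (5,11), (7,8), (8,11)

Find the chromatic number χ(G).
Clique number ω(G) = 3 (lower bound: χ ≥ ω).
The clique on [5, 8, 11] has size 3, forcing χ ≥ 3, and the coloring below uses 3 colors, so χ(G) = 3.
A valid 3-coloring: color 1: [1, 2, 8]; color 2: [7, 11]; color 3: [5].

χ(G) = 3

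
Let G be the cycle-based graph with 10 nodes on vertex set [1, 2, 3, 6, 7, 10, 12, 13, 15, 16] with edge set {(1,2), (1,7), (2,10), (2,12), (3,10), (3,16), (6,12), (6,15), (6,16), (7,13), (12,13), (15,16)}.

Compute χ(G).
Clique number ω(G) = 3 (lower bound: χ ≥ ω).
The clique on [6, 15, 16] has size 3, forcing χ ≥ 3, and the coloring below uses 3 colors, so χ(G) = 3.
A valid 3-coloring: color 1: [2, 3, 6, 7]; color 2: [1, 10, 12, 16]; color 3: [13, 15].

χ(G) = 3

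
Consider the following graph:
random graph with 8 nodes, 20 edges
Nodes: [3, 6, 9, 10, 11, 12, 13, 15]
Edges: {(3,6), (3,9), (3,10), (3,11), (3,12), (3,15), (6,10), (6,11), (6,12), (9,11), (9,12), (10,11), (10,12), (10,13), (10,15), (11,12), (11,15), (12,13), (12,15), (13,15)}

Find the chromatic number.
Clique number ω(G) = 5 (lower bound: χ ≥ ω).
The clique on [3, 6, 10, 11, 12] has size 5, forcing χ ≥ 5, and the coloring below uses 5 colors, so χ(G) = 5.
A valid 5-coloring: color 1: [12]; color 2: [9, 10]; color 3: [11, 13]; color 4: [3]; color 5: [6, 15].

χ(G) = 5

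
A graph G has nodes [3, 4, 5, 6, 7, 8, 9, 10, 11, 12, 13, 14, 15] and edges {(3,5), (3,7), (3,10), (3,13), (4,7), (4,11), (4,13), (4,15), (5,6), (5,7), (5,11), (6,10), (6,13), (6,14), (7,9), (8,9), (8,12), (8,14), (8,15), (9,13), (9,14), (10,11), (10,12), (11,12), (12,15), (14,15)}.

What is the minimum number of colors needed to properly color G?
χ(G) = 3

Clique number ω(G) = 3 (lower bound: χ ≥ ω).
The clique on [3, 5, 7] has size 3, forcing χ ≥ 3, and the coloring below uses 3 colors, so χ(G) = 3.
A valid 3-coloring: color 1: [7, 8, 10, 13]; color 2: [3, 6, 9, 11, 15]; color 3: [4, 5, 12, 14].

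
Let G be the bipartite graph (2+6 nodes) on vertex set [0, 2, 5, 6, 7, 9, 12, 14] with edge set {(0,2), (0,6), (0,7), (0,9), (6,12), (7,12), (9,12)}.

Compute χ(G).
Clique number ω(G) = 2 (lower bound: χ ≥ ω).
The graph is bipartite (no odd cycle), so 2 colors suffice: χ(G) = 2.
A valid 2-coloring: color 1: [0, 5, 12, 14]; color 2: [2, 6, 7, 9].

χ(G) = 2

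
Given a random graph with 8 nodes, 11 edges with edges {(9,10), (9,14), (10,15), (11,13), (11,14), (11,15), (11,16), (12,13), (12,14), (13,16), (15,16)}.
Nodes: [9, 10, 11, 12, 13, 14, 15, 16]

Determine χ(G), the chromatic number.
χ(G) = 3

Clique number ω(G) = 3 (lower bound: χ ≥ ω).
The clique on [11, 13, 16] has size 3, forcing χ ≥ 3, and the coloring below uses 3 colors, so χ(G) = 3.
A valid 3-coloring: color 1: [9, 11, 12]; color 2: [13, 14, 15]; color 3: [10, 16].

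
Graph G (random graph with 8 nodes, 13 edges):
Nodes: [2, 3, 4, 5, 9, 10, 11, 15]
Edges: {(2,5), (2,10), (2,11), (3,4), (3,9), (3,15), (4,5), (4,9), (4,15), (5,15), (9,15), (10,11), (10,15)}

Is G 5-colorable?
Yes, G is 5-colorable

A valid 5-coloring: color 1: [2, 15]; color 2: [4, 11]; color 3: [3, 5, 10]; color 4: [9].
(χ(G) = 4 ≤ 5.)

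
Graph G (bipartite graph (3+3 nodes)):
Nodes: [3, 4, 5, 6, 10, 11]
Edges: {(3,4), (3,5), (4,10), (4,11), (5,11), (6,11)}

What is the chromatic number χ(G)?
Clique number ω(G) = 2 (lower bound: χ ≥ ω).
The graph is bipartite (no odd cycle), so 2 colors suffice: χ(G) = 2.
A valid 2-coloring: color 1: [4, 5, 6]; color 2: [3, 10, 11].

χ(G) = 2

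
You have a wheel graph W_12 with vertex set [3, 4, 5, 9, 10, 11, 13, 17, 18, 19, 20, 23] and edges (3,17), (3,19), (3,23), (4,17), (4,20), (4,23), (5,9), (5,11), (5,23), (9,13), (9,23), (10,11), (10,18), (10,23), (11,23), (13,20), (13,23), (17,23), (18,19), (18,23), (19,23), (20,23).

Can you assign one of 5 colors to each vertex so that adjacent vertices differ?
A valid 5-coloring: color 1: [23]; color 2: [4, 5, 10, 13, 19]; color 3: [3, 9, 11, 18, 20]; color 4: [17].
(χ(G) = 4 ≤ 5.)

Yes, G is 5-colorable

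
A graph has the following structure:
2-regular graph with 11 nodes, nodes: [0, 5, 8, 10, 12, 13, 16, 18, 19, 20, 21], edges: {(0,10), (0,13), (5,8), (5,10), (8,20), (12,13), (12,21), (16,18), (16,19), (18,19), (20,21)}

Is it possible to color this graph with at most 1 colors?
The clique on vertices [16, 18, 19] has size 3 > 1, so it alone needs 3 colors.

No, G is not 1-colorable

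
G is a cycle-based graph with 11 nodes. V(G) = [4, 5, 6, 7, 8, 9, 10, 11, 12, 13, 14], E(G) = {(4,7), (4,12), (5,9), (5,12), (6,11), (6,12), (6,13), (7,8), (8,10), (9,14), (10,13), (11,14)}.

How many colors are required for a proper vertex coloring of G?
χ(G) = 3

Clique number ω(G) = 2 (lower bound: χ ≥ ω).
Odd cycle [4, 12, 6, 13, 10, 8, 7] needs 3 colors (χ ≥ 3).
The coloring below uses 3 colors, so χ(G) = 3.
A valid 3-coloring: color 1: [7, 9, 11, 12, 13]; color 2: [4, 5, 6, 8, 14]; color 3: [10].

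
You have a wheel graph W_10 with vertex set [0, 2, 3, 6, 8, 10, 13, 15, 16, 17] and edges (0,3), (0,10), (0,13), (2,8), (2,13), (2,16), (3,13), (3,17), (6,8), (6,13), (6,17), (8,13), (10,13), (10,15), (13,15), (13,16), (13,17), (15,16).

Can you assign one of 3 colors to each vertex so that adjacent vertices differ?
Odd cycle [3, 0, 10, 15, 16, 2, 8, 6, 17] needs 3 colors (χ ≥ 3).
Vertex 13 is adjacent to every vertex of [0, 2, 3, 6, 8, 10, 15, 16, 17], which already need 3 colors among themselves, so 13 needs a new color (χ ≥ 4).
Hence χ(G) ≥ 4 > 3, so no proper 3-coloring exists.

No, G is not 3-colorable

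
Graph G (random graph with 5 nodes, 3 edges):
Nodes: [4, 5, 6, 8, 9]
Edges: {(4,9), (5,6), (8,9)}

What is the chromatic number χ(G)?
χ(G) = 2

Clique number ω(G) = 2 (lower bound: χ ≥ ω).
The graph is bipartite (no odd cycle), so 2 colors suffice: χ(G) = 2.
A valid 2-coloring: color 1: [5, 9]; color 2: [4, 6, 8].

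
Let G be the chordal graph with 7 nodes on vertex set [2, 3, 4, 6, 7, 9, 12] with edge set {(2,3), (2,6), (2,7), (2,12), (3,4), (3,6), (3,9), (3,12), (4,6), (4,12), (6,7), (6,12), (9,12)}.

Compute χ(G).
Clique number ω(G) = 4 (lower bound: χ ≥ ω).
The clique on [2, 3, 6, 12] has size 4, forcing χ ≥ 4, and the coloring below uses 4 colors, so χ(G) = 4.
A valid 4-coloring: color 1: [6, 9]; color 2: [7, 12]; color 3: [3]; color 4: [2, 4].

χ(G) = 4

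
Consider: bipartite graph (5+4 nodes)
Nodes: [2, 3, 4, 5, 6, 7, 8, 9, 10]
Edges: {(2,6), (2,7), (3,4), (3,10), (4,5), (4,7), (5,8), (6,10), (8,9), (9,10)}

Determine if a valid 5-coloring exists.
Yes, G is 5-colorable

A valid 5-coloring: color 1: [2, 4, 8, 10]; color 2: [3, 5, 6, 7, 9].
(χ(G) = 2 ≤ 5.)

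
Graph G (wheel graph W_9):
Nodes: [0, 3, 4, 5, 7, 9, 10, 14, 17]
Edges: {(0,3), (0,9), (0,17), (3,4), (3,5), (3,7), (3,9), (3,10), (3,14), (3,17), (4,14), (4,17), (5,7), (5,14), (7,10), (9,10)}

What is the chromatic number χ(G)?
χ(G) = 3

Clique number ω(G) = 3 (lower bound: χ ≥ ω).
The clique on [0, 3, 9] has size 3, forcing χ ≥ 3, and the coloring below uses 3 colors, so χ(G) = 3.
A valid 3-coloring: color 1: [3]; color 2: [0, 4, 5, 10]; color 3: [7, 9, 14, 17].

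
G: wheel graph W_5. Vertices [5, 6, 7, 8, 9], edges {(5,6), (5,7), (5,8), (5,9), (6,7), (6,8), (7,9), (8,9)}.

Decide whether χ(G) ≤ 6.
A valid 6-coloring: color 1: [5]; color 2: [6, 9]; color 3: [7, 8].
(χ(G) = 3 ≤ 6.)

Yes, G is 6-colorable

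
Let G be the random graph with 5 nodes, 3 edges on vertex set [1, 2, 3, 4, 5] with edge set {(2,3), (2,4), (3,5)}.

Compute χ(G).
χ(G) = 2

Clique number ω(G) = 2 (lower bound: χ ≥ ω).
The graph is bipartite (no odd cycle), so 2 colors suffice: χ(G) = 2.
A valid 2-coloring: color 1: [1, 3, 4]; color 2: [2, 5].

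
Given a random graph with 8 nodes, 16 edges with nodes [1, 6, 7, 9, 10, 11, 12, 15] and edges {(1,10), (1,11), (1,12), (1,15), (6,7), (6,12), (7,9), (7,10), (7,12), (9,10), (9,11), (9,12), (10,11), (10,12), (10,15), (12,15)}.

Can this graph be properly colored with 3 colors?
No, G is not 3-colorable

The clique on vertices [1, 10, 12, 15] has size 4 > 3, so it alone needs 4 colors.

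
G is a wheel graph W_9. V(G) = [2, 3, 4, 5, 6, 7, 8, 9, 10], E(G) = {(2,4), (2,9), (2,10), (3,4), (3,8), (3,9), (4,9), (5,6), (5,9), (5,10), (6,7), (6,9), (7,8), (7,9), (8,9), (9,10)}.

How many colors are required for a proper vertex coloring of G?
χ(G) = 3

Clique number ω(G) = 3 (lower bound: χ ≥ ω).
The clique on [2, 9, 10] has size 3, forcing χ ≥ 3, and the coloring below uses 3 colors, so χ(G) = 3.
A valid 3-coloring: color 1: [9]; color 2: [2, 3, 5, 7]; color 3: [4, 6, 8, 10].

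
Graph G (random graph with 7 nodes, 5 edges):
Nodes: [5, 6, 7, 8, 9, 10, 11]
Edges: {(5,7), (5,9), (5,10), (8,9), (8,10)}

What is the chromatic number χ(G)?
χ(G) = 2

Clique number ω(G) = 2 (lower bound: χ ≥ ω).
The graph is bipartite (no odd cycle), so 2 colors suffice: χ(G) = 2.
A valid 2-coloring: color 1: [5, 6, 8, 11]; color 2: [7, 9, 10].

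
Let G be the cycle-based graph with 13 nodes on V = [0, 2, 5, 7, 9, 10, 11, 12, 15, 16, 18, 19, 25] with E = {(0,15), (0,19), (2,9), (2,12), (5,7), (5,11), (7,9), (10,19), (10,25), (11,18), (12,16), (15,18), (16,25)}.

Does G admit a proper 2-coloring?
No, G is not 2-colorable

Odd cycle [18, 11, 5, 7, 9, 2, 12, 16, 25, 10, 19, 0, 15] needs 3 colors (χ ≥ 3).
Hence χ(G) ≥ 3 > 2, so no proper 2-coloring exists.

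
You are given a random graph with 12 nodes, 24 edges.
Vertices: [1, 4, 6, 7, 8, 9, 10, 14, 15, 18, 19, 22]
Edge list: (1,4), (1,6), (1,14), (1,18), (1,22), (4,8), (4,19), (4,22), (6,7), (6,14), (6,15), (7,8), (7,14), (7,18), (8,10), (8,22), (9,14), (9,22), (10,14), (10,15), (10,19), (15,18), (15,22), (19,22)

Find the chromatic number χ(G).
χ(G) = 4

Clique number ω(G) = 3 (lower bound: χ ≥ ω).
Suppose a proper 3-coloring c exists. The clique [1, 4, 22] takes 3 distinct colors; by symmetry let c(1) = 1, c(4) = 2, c(22) = 3.
- Vertex 8: neighbors [4, 22] already have colors [2, 3] ⇒ c(8) = 1.
- Vertex 19: neighbors [4, 22] already have colors [2, 3] ⇒ c(19) = 1.
- Vertex 14: neighbors [1] already have colors [1]; try each remaining color.
- Case c(14) = 2:
  - Vertex 6: neighbors [1, 14] already have colors [1, 2] ⇒ c(6) = 3.
  - Vertex 7: neighbors [8, 14, 6] already have colors [1, 2, 3] — all 3 colors blocked. Contradiction.
- Case c(14) = 3:
  - Vertex 6: neighbors [1, 14] already have colors [1, 3] ⇒ c(6) = 2.
  - Vertex 7: neighbors [8, 6, 14] already have colors [1, 2, 3] — all 3 colors blocked. Contradiction.
Every case ends in a contradiction, so G has no proper 3-coloring (χ ≥ 4).
The coloring below uses 4 colors, so χ(G) = 4.
A valid 4-coloring: color 1: [14, 18, 22]; color 2: [1, 8, 9, 15, 19]; color 3: [4, 6, 10]; color 4: [7].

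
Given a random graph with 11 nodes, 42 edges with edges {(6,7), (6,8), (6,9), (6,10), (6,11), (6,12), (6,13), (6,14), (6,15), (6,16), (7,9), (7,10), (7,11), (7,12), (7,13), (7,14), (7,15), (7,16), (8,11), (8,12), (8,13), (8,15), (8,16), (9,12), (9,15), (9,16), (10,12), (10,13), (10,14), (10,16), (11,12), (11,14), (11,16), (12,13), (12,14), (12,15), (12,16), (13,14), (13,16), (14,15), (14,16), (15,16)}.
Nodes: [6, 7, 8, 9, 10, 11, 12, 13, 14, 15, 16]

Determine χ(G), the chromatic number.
Clique number ω(G) = 7 (lower bound: χ ≥ ω).
The clique on [6, 7, 10, 12, 13, 14, 16] has size 7, forcing χ ≥ 7, and the coloring below uses 7 colors, so χ(G) = 7.
A valid 7-coloring: color 1: [16]; color 2: [12]; color 3: [6]; color 4: [7, 8]; color 5: [9, 14]; color 6: [11, 13, 15]; color 7: [10].

χ(G) = 7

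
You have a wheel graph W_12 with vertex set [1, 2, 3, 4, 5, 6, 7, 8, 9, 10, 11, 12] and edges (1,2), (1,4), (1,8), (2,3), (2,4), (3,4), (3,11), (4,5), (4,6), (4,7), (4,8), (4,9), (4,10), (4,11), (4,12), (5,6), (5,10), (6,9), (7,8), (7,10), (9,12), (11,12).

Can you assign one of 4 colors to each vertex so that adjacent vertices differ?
A valid 4-coloring: color 1: [4]; color 2: [2, 6, 8, 10, 12]; color 3: [1, 5, 7, 9, 11]; color 4: [3].
(χ(G) = 4 ≤ 4.)

Yes, G is 4-colorable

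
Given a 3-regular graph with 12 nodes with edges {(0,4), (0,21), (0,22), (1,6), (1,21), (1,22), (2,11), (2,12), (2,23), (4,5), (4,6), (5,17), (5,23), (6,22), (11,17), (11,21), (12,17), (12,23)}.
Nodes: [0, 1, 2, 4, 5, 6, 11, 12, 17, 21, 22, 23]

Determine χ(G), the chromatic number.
Clique number ω(G) = 3 (lower bound: χ ≥ ω).
The clique on [1, 6, 22] has size 3, forcing χ ≥ 3, and the coloring below uses 3 colors, so χ(G) = 3.
A valid 3-coloring: color 1: [2, 6, 17, 21]; color 2: [0, 1, 5, 11, 12]; color 3: [4, 22, 23].

χ(G) = 3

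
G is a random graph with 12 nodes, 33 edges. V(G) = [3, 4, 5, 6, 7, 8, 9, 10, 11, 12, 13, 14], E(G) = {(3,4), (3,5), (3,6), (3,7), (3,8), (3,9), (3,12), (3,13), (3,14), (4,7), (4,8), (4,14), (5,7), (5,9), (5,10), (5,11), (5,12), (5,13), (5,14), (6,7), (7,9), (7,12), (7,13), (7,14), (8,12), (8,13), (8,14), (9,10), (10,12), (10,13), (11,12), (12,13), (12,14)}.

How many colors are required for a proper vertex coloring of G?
χ(G) = 5

Clique number ω(G) = 5 (lower bound: χ ≥ ω).
The clique on [3, 5, 7, 12, 13] has size 5, forcing χ ≥ 5, and the coloring below uses 5 colors, so χ(G) = 5.
A valid 5-coloring: color 1: [3, 10, 11]; color 2: [7, 8]; color 3: [4, 6, 9, 12]; color 4: [5]; color 5: [13, 14].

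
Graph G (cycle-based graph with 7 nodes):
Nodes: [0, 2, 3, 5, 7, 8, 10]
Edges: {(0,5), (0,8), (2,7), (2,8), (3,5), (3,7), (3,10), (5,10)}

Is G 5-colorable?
A valid 5-coloring: color 1: [5, 7, 8]; color 2: [0, 2, 3]; color 3: [10].
(χ(G) = 3 ≤ 5.)

Yes, G is 5-colorable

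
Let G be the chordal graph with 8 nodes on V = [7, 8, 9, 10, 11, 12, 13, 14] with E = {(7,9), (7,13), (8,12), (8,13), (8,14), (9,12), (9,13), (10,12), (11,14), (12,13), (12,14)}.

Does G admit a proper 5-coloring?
A valid 5-coloring: color 1: [7, 11, 12]; color 2: [10, 13, 14]; color 3: [8, 9].
(χ(G) = 3 ≤ 5.)

Yes, G is 5-colorable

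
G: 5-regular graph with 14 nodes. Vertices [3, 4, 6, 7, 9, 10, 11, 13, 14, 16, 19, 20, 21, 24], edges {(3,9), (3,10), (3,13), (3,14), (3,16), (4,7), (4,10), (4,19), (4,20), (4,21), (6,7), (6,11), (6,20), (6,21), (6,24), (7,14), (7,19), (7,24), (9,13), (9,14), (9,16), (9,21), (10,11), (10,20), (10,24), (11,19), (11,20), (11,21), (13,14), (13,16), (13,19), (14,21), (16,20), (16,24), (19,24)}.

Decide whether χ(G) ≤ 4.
A valid 4-coloring: color 1: [9, 20, 24]; color 2: [7, 10, 13, 21]; color 3: [6, 14, 16, 19]; color 4: [3, 4, 11].
(χ(G) = 4 ≤ 4.)

Yes, G is 4-colorable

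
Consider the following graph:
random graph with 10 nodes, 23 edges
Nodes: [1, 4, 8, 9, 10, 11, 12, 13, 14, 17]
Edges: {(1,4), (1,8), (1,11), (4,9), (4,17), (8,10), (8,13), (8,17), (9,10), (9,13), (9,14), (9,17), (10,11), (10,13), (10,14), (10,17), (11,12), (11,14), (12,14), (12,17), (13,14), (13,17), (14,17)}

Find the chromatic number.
χ(G) = 5

Clique number ω(G) = 5 (lower bound: χ ≥ ω).
The clique on [9, 10, 13, 14, 17] has size 5, forcing χ ≥ 5, and the coloring below uses 5 colors, so χ(G) = 5.
A valid 5-coloring: color 1: [11, 17]; color 2: [4, 8, 14]; color 3: [1, 10, 12]; color 4: [13]; color 5: [9].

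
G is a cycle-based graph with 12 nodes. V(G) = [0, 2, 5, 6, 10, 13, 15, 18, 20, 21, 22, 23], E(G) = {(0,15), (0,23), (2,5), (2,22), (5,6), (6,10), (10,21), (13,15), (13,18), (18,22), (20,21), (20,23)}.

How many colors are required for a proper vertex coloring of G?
χ(G) = 2

Clique number ω(G) = 2 (lower bound: χ ≥ ω).
The graph is bipartite (no odd cycle), so 2 colors suffice: χ(G) = 2.
A valid 2-coloring: color 1: [2, 6, 15, 18, 21, 23]; color 2: [0, 5, 10, 13, 20, 22].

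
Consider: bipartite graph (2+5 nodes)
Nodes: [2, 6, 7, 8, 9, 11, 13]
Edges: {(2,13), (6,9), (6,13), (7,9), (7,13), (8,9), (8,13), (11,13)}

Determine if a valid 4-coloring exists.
A valid 4-coloring: color 1: [9, 13]; color 2: [2, 6, 7, 8, 11].
(χ(G) = 2 ≤ 4.)

Yes, G is 4-colorable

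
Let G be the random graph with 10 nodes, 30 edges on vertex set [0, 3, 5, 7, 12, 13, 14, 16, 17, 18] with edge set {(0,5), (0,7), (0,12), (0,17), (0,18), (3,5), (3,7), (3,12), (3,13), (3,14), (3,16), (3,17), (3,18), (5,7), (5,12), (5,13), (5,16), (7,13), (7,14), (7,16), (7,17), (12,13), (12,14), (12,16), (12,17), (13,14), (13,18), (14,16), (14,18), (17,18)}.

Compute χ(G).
Clique number ω(G) = 4 (lower bound: χ ≥ ω).
The clique on [3, 13, 14, 18] has size 4, forcing χ ≥ 4, and the coloring below uses 4 colors, so χ(G) = 4.
A valid 4-coloring: color 1: [0, 3]; color 2: [7, 12, 18]; color 3: [5, 14, 17]; color 4: [13, 16].

χ(G) = 4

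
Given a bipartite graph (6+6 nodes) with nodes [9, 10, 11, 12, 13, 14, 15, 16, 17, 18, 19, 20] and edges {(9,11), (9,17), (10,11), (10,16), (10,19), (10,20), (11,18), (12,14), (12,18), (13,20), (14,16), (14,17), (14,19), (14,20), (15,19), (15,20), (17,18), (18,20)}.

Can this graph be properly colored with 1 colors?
Edge (9,17) forces its endpoints to differ, so 1 color is not enough.

No, G is not 1-colorable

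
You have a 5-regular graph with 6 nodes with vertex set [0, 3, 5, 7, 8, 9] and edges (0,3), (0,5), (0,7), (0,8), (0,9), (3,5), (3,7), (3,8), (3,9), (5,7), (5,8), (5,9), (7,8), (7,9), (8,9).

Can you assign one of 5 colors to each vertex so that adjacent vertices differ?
The clique on vertices [0, 3, 5, 7, 8, 9] has size 6 > 5, so it alone needs 6 colors.

No, G is not 5-colorable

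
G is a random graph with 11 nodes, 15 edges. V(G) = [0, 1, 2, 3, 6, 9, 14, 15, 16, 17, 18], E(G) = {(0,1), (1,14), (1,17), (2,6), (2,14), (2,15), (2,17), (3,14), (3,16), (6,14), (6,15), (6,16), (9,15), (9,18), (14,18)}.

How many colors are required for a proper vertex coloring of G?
Clique number ω(G) = 3 (lower bound: χ ≥ ω).
The clique on [2, 6, 14] has size 3, forcing χ ≥ 3, and the coloring below uses 3 colors, so χ(G) = 3.
A valid 3-coloring: color 1: [0, 14, 15, 16, 17]; color 2: [1, 2, 3, 18]; color 3: [6, 9].

χ(G) = 3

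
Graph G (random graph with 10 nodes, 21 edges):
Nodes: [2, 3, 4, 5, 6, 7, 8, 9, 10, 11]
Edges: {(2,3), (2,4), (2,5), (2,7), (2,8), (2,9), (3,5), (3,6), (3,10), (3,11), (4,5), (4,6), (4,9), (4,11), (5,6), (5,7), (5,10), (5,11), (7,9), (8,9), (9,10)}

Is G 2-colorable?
The clique on vertices [2, 8, 9] has size 3 > 2, so it alone needs 3 colors.

No, G is not 2-colorable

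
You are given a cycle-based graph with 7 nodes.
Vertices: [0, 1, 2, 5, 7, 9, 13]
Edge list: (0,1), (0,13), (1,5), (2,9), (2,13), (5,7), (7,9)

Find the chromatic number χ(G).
χ(G) = 3

Clique number ω(G) = 2 (lower bound: χ ≥ ω).
Odd cycle [9, 7, 5, 1, 0, 13, 2] needs 3 colors (χ ≥ 3).
The coloring below uses 3 colors, so χ(G) = 3.
A valid 3-coloring: color 1: [5, 9, 13]; color 2: [1, 2, 7]; color 3: [0].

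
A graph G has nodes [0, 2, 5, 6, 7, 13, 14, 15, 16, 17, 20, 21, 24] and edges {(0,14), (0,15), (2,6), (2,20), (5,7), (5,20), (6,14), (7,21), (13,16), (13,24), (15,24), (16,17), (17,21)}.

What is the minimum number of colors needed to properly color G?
χ(G) = 3

Clique number ω(G) = 2 (lower bound: χ ≥ ω).
Odd cycle [21, 17, 16, 13, 24, 15, 0, 14, 6, 2, 20, 5, 7] needs 3 colors (χ ≥ 3).
The coloring below uses 3 colors, so χ(G) = 3.
A valid 3-coloring: color 1: [0, 5, 6, 16, 21, 24]; color 2: [2, 7, 13, 14, 15, 17]; color 3: [20].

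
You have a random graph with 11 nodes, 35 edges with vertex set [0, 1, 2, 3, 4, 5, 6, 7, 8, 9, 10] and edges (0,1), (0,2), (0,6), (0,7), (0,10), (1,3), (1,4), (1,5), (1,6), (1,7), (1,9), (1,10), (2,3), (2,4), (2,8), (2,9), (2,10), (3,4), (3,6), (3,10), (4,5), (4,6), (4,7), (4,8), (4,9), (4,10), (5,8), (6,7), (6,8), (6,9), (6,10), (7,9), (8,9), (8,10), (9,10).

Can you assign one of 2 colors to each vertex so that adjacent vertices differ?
The clique on vertices [2, 4, 8, 9, 10] has size 5 > 2, so it alone needs 5 colors.

No, G is not 2-colorable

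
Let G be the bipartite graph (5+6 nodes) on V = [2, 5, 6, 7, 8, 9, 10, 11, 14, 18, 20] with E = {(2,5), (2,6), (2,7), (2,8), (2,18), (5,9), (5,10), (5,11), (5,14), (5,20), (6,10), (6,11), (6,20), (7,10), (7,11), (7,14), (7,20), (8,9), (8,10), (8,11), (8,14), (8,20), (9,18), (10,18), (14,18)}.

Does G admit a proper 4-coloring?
Yes, G is 4-colorable

A valid 4-coloring: color 1: [5, 6, 7, 8, 18]; color 2: [2, 9, 10, 11, 14, 20].
(χ(G) = 2 ≤ 4.)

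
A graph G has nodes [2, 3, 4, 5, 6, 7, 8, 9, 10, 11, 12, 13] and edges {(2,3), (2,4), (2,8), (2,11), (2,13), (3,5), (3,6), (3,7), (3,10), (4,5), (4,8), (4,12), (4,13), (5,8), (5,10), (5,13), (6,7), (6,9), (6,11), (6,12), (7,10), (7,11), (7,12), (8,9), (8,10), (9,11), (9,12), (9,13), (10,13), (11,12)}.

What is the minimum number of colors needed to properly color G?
χ(G) = 4

Clique number ω(G) = 4 (lower bound: χ ≥ ω).
The clique on [6, 9, 11, 12] has size 4, forcing χ ≥ 4, and the coloring below uses 4 colors, so χ(G) = 4.
A valid 4-coloring: color 1: [2, 5, 12]; color 2: [4, 7, 9]; color 3: [3, 8, 11, 13]; color 4: [6, 10].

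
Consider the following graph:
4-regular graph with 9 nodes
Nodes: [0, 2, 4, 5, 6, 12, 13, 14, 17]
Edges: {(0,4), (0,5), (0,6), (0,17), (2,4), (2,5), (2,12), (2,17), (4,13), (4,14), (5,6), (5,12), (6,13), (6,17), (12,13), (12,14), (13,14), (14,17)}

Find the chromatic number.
χ(G) = 3

Clique number ω(G) = 3 (lower bound: χ ≥ ω).
The clique on [0, 6, 17] has size 3, forcing χ ≥ 3, and the coloring below uses 3 colors, so χ(G) = 3.
A valid 3-coloring: color 1: [0, 2, 14]; color 2: [4, 6, 12]; color 3: [5, 13, 17].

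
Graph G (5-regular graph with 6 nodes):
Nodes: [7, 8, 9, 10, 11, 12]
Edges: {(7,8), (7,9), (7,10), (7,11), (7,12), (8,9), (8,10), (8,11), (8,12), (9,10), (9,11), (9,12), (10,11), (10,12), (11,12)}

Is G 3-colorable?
The clique on vertices [7, 8, 9, 10, 11, 12] has size 6 > 3, so it alone needs 6 colors.

No, G is not 3-colorable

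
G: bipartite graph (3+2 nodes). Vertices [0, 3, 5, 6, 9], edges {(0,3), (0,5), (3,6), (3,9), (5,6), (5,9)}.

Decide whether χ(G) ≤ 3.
Yes, G is 3-colorable

A valid 3-coloring: color 1: [3, 5]; color 2: [0, 6, 9].
(χ(G) = 2 ≤ 3.)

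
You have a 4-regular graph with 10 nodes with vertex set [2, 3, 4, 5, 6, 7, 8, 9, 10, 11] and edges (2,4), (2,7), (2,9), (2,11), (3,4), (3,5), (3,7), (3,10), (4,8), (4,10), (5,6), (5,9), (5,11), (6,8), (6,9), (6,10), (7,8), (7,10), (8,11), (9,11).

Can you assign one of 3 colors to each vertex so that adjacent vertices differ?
A valid 3-coloring: color 1: [3, 8, 9]; color 2: [4, 6, 7, 11]; color 3: [2, 5, 10].
(χ(G) = 3 ≤ 3.)

Yes, G is 3-colorable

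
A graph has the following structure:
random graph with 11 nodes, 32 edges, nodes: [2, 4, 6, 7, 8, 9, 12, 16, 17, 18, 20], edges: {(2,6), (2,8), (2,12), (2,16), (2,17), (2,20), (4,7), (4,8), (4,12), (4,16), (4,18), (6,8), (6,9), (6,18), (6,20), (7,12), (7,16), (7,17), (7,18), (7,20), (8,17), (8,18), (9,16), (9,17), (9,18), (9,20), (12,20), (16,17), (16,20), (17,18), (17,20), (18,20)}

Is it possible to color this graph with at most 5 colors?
Yes, G is 5-colorable

A valid 5-coloring: color 1: [8, 20]; color 2: [4, 6, 17]; color 3: [12, 16, 18]; color 4: [2, 7, 9].
(χ(G) = 4 ≤ 5.)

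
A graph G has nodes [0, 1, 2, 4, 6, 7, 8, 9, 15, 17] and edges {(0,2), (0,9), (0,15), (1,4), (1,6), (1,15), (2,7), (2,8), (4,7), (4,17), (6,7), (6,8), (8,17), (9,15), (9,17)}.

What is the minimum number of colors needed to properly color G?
χ(G) = 3

Clique number ω(G) = 3 (lower bound: χ ≥ ω).
The clique on [0, 9, 15] has size 3, forcing χ ≥ 3, and the coloring below uses 3 colors, so χ(G) = 3.
A valid 3-coloring: color 1: [1, 7, 8, 9]; color 2: [0, 6, 17]; color 3: [2, 4, 15].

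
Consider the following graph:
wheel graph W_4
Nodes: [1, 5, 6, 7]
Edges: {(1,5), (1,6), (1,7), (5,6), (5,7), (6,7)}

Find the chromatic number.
χ(G) = 4

Clique number ω(G) = 4 (lower bound: χ ≥ ω).
The clique on [1, 5, 6, 7] has size 4, forcing χ ≥ 4, and the coloring below uses 4 colors, so χ(G) = 4.
A valid 4-coloring: color 1: [6]; color 2: [1]; color 3: [5]; color 4: [7].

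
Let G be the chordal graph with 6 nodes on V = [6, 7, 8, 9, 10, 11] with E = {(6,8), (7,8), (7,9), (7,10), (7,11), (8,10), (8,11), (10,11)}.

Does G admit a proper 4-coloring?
A valid 4-coloring: color 1: [8, 9]; color 2: [6, 7]; color 3: [11]; color 4: [10].
(χ(G) = 4 ≤ 4.)

Yes, G is 4-colorable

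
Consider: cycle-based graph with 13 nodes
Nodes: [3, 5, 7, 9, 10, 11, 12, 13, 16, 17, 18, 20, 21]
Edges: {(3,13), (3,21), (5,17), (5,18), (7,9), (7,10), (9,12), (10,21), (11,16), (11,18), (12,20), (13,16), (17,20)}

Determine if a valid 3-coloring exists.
A valid 3-coloring: color 1: [3, 5, 9, 10, 16, 20]; color 2: [7, 11, 12, 13, 17, 21]; color 3: [18].
(χ(G) = 3 ≤ 3.)

Yes, G is 3-colorable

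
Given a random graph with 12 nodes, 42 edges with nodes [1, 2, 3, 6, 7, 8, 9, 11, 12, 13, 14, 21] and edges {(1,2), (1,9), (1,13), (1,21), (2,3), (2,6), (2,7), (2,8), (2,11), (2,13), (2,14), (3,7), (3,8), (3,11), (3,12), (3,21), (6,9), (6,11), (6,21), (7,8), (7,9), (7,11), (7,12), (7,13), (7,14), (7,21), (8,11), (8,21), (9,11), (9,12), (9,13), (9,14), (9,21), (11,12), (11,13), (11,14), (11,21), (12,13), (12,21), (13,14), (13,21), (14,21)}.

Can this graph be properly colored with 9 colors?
A valid 9-coloring: color 1: [2, 21]; color 2: [1, 11]; color 3: [6, 7]; color 4: [3, 13]; color 5: [8, 9]; color 6: [12, 14].
(χ(G) = 6 ≤ 9.)

Yes, G is 9-colorable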